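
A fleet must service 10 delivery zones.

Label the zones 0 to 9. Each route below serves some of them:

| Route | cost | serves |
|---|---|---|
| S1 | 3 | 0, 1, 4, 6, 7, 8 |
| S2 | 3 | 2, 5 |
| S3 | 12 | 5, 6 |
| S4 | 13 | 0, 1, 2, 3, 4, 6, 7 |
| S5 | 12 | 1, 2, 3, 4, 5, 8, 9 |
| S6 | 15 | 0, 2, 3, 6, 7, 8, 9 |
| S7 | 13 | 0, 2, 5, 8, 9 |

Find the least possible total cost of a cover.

S1, S5 together cover every zone (S1 ∪ S5 = {0, 1, 2, 3, 4, 5, 6, 7, 8, 9}); total cost 3 + 12 = 15.
The greedy pick S1, S2, S5 costs 18; no covering selection beats 15.

15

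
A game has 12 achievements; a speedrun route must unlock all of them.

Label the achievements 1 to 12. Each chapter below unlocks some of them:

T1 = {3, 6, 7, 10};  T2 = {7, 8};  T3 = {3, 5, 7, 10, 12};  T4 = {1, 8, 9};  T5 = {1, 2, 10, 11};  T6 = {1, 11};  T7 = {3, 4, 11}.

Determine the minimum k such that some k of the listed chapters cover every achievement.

5

T1 and T3 and T4 and T5 and T7 together: T1 ∪ T3 ∪ T4 ∪ T5 ∪ T7 = {1, 2, 3, 4, 5, 6, 7, 8, 9, 10, 11, 12} — every achievement is covered.
No 4 of the 7 chapters cover everything (all 35 combinations miss at least one achievement), so 5 is optimal.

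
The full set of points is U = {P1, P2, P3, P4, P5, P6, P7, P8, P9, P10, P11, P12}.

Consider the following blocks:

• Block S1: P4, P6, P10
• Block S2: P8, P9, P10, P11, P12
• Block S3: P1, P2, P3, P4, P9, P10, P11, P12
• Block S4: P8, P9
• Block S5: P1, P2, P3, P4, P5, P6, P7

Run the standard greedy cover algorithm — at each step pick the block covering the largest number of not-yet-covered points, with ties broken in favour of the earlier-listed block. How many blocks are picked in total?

Greedy: pick S3 (covers 8 new) → pick S5 (covers 3 new) → pick S2 (covers 1 new). Total picks: 3.
(The true minimum cover uses only 2 blocks, so greedy is not optimal here.)

3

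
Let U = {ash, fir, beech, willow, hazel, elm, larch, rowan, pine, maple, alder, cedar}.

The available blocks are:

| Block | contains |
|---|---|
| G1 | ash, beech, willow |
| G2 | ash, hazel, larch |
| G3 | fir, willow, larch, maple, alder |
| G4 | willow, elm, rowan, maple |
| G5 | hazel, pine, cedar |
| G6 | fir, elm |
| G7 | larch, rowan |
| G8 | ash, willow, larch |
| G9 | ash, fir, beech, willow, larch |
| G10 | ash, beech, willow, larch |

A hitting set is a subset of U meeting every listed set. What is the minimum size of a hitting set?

The 4 items {fir, willow, larch, pine} hit every block.
The blocks G1, G5, G6, G7 are pairwise disjoint, so any hitting set needs a separate item for each — at least 4. Hence 4 is optimal.

4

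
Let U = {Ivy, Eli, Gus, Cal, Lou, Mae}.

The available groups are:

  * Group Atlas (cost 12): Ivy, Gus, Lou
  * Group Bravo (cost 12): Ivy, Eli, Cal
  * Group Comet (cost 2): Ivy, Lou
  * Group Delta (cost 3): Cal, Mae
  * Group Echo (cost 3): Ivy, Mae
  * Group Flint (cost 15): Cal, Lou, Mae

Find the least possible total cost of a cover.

27

Atlas, Bravo, Echo together cover every point (Atlas ∪ Bravo ∪ Echo = {Ivy, Eli, Gus, Cal, Lou, Mae}); total cost 12 + 12 + 3 = 27.
The greedy pick Comet, Delta, Atlas, Bravo costs 29; no covering selection beats 27.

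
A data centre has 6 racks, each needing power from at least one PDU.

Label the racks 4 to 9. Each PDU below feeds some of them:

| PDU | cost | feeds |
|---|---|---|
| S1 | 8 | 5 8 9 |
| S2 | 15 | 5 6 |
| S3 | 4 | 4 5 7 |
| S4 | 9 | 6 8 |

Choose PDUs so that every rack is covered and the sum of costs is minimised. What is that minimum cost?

21

S1, S3, S4 together cover every rack (S1 ∪ S3 ∪ S4 = {4, 5, 6, 7, 8, 9}); total cost 8 + 4 + 9 = 21.
No covering selection has total cost below 21.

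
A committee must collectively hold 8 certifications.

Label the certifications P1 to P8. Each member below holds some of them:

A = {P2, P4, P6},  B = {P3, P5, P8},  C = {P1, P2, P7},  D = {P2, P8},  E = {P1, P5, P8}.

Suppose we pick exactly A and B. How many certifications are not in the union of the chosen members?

Union of A, B = {P2, P3, P4, P5, P6, P8}.
Not covered: P1, P7 — 2 certifications.

2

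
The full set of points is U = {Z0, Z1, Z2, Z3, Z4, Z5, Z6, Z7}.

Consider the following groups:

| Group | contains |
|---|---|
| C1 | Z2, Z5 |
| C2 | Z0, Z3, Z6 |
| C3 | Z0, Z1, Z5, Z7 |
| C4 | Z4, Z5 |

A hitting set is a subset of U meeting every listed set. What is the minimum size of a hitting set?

2

H = {Z3, Z5} meets every group (each contains at least one member of H), and |H| = 2.
The groups C2, C4 are pairwise disjoint, so any hitting set needs a separate point for each — at least 2. Hence 2 is optimal.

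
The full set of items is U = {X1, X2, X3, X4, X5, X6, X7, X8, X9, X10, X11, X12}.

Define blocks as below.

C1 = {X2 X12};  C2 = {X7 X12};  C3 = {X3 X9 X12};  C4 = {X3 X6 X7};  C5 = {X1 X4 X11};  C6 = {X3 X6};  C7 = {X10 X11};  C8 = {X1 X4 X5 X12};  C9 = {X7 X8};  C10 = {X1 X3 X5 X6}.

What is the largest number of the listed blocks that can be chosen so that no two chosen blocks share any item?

C1, C6, C7, C9 are pairwise disjoint (C1={X2,X12}; C6={X3,X6}; C7={X10,X11}; C9={X7,X8}).
Every remaining block overlaps one of these, and no 5 of the listed blocks are pairwise disjoint, so 4 is the maximum.

4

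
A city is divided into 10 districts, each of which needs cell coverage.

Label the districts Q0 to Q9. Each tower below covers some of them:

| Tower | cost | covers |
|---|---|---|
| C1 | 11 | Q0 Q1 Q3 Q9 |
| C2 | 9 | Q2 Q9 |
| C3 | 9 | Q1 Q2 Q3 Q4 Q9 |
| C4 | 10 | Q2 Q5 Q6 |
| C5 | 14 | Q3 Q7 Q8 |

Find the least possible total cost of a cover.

C1, C3, C4, C5 together cover every district (C1 ∪ C3 ∪ C4 ∪ C5 = {Q0, Q1, Q2, Q3, Q4, Q5, Q6, Q7, Q8, Q9}); total cost 11 + 9 + 10 + 14 = 44.
No covering selection has total cost below 44.

44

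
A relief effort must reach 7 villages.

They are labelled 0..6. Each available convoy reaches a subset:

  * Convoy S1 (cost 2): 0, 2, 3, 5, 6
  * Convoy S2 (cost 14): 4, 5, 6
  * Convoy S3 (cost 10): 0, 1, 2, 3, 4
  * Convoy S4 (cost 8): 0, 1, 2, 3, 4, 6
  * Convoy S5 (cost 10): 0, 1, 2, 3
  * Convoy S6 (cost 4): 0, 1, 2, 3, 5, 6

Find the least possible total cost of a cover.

10

S1, S4 together cover every village (S1 ∪ S4 = {0, 1, 2, 3, 4, 5, 6}); total cost 2 + 8 = 10.
No covering selection has total cost below 10.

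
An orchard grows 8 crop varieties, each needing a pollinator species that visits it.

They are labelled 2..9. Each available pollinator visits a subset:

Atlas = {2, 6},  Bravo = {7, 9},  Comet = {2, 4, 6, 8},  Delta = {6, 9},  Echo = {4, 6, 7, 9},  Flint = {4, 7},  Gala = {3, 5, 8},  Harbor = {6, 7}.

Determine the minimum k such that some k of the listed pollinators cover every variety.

3

Take {Bravo, Comet, Gala}. Their union is {2, 3, 4, 5, 6, 7, 8, 9}, which is all 8 varieties.
Only Gala contains 3, so Gala is forced; the remaining 5 varieties need at least 2 more pollinators (each remaining pollinator adds at most 4) — so at least 3 pollinators are needed, and 3 is optimal.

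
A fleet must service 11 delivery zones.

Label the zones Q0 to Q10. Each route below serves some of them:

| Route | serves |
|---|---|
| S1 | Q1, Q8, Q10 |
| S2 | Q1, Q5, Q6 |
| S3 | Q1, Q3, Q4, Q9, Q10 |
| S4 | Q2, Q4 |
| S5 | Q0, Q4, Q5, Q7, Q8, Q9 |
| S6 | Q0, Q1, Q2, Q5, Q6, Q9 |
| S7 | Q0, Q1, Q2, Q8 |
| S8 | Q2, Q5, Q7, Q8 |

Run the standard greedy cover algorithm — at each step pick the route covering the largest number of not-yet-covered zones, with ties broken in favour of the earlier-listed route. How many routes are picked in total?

Greedy: pick S5 (covers 6 new) → pick S3 (covers 3 new) → pick S6 (covers 2 new). Total picks: 3.

3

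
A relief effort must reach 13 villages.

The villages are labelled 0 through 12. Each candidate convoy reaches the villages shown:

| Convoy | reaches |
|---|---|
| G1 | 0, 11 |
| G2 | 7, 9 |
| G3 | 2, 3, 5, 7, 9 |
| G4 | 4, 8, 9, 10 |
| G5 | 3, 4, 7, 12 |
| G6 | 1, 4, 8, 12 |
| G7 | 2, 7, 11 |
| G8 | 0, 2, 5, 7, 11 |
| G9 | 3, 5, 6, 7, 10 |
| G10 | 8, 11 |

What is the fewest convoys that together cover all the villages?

G2 and G6 and G8 and G9 together: G2 ∪ G6 ∪ G8 ∪ G9 = {0, 1, 2, 3, 4, 5, 6, 7, 8, 9, 10, 11, 12} — every village is covered.
No 3 of the 10 convoys cover everything (all 120 combinations miss at least one village), so 4 is optimal.

4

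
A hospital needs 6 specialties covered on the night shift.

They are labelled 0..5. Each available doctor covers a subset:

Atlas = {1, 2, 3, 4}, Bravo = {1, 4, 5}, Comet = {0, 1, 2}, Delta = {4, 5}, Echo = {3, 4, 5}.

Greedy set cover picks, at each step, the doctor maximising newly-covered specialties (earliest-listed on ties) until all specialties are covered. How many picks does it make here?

Greedy: pick Atlas (covers 4 new) → pick Bravo (covers 1 new) → pick Comet (covers 1 new). Total picks: 3.
(The true minimum cover uses only 2 doctors, so greedy is not optimal here.)

3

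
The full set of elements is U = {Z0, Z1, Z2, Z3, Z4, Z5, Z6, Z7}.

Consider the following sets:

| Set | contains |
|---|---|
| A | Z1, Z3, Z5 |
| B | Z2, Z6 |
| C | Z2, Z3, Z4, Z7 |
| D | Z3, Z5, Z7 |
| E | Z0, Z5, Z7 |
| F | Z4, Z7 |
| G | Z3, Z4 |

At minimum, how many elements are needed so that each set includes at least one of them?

3

H = {Z2, Z3, Z7} meets every set (each contains at least one member of H), and |H| = 3.
The sets A, B, F are pairwise disjoint, so any hitting set needs a separate element for each — at least 3. Hence 3 is optimal.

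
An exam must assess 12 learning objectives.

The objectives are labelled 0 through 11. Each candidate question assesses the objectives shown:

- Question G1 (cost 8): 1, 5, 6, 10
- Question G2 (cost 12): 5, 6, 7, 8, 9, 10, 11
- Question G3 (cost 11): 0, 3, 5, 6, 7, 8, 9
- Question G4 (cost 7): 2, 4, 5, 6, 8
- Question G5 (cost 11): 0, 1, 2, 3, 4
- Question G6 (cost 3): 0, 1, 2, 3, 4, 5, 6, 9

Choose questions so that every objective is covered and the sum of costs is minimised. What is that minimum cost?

G2, G6 together cover every objective (G2 ∪ G6 = {0, 1, 2, 3, 4, 5, 6, 7, 8, 9, 10, 11}); total cost 12 + 3 = 15.
No covering selection has total cost below 15.

15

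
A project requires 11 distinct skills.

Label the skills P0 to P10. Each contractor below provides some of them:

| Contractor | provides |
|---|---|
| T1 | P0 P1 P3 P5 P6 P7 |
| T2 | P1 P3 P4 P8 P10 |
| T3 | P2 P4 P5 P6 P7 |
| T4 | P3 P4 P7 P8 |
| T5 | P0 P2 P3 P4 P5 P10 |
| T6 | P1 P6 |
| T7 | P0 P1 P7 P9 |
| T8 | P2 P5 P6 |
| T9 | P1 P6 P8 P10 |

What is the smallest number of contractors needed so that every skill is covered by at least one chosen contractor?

T5 and T7 and T9 together: T5 ∪ T7 ∪ T9 = {P0, P1, P2, P3, P4, P5, P6, P7, P8, P9, P10} — every skill is covered.
Only T7 contains P9, so T7 is forced; the remaining 7 skills need at least 2 more contractors (each remaining contractor adds at most 5) — so at least 3 contractors are needed, and 3 is optimal.

3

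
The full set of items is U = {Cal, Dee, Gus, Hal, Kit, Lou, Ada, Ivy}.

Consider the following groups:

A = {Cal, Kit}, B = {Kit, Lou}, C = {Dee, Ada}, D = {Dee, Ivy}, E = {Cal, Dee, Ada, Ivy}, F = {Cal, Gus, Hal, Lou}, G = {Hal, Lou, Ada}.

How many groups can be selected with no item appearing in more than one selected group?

A, D, G are pairwise disjoint (A={Cal,Kit}; D={Dee,Ivy}; G={Hal,Lou,Ada}).
Every remaining group overlaps one of these, and no 4 of the listed groups are pairwise disjoint, so 3 is the maximum.

3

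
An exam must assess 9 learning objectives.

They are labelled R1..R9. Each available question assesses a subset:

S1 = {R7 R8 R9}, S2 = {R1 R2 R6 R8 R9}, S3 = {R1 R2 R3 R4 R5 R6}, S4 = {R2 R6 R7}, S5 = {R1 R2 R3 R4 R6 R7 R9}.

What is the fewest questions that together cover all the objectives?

Take {S1, S3}. Their union is {R1, R2, R3, R4, R5, R6, R7, R8, R9}, which is all 9 objectives.
No single question has all 9 objectives (the largest, S5, has 7), so 2 is optimal.

2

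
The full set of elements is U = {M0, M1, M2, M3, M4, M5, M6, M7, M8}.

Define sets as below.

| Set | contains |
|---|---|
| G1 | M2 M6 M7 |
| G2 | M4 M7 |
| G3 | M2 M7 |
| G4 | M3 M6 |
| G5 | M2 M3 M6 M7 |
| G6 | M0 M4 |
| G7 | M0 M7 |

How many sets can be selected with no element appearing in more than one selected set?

G3, G4, G6 are pairwise disjoint (G3={M2,M7}; G4={M3,M6}; G6={M0,M4}).
Every remaining set overlaps one of these, and no 4 of the listed sets are pairwise disjoint, so 3 is the maximum.

3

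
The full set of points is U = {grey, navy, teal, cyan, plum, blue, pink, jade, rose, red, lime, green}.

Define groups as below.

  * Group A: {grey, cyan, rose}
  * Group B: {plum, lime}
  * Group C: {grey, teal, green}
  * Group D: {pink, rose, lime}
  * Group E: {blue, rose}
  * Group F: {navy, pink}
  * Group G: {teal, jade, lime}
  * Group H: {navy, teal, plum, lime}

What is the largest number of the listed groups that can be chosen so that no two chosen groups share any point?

B, C, E, F are pairwise disjoint (B={plum,lime}; C={grey,teal,green}; E={blue,rose}; F={navy,pink}).
Every remaining group overlaps one of these, and no 5 of the listed groups are pairwise disjoint, so 4 is the maximum.

4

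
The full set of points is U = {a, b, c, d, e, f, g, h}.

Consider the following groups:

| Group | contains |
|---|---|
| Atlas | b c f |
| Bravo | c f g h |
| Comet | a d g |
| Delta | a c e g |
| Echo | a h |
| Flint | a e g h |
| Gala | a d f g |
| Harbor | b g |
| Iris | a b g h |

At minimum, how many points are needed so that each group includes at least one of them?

3

T = {f, g, h} meets every group (each contains at least one member of T), and |T| = 3.
No choice of 2 points meets every group, so 3 is the minimum.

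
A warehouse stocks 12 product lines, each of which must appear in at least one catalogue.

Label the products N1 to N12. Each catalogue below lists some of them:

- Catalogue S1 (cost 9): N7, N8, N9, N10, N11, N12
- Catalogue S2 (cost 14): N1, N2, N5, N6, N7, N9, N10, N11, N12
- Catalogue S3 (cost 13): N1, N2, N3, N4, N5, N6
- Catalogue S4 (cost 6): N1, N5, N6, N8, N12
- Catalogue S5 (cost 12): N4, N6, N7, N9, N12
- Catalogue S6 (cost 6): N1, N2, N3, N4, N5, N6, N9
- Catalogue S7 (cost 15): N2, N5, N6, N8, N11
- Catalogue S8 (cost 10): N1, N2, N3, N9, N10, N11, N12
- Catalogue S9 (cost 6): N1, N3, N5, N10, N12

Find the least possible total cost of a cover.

S1, S6 together cover every product (S1 ∪ S6 = {N1, N2, N3, N4, N5, N6, N7, N8, N9, N10, N11, N12}); total cost 9 + 6 = 15.
No covering selection has total cost below 15.

15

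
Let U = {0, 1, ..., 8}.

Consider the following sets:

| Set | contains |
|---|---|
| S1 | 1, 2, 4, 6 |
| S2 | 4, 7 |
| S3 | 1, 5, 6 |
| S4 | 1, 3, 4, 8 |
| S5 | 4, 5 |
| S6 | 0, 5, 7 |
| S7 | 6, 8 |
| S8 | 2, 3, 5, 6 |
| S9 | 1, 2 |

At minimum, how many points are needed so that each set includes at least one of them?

Take H = {2, 4, 5, 6}. Each listed set contains at least one of these, so H is a hitting set of size 4.
No choice of 3 points meets every set, so 4 is the minimum.

4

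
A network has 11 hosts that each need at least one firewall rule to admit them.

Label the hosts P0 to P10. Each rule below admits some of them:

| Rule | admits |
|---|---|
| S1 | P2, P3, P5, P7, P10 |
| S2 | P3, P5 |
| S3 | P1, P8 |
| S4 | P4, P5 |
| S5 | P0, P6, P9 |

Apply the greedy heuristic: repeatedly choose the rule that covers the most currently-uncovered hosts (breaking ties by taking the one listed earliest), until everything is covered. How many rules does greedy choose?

4

Greedy: pick S1 (covers 5 new) → pick S5 (covers 3 new) → pick S3 (covers 2 new) → pick S4 (covers 1 new). Total picks: 4.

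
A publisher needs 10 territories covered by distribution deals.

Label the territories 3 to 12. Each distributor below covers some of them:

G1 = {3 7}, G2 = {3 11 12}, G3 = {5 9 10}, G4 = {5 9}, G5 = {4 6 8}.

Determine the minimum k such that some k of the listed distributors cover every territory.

G1 and G2 and G3 and G5 together: G1 ∪ G2 ∪ G3 ∪ G5 = {3, 4, 5, 6, 7, 8, 9, 10, 11, 12} — every territory is covered.
Each distributor has at most 3 territories, and 3·3 = 9 < 10 — so at least 4 distributors are needed, and 4 is optimal.

4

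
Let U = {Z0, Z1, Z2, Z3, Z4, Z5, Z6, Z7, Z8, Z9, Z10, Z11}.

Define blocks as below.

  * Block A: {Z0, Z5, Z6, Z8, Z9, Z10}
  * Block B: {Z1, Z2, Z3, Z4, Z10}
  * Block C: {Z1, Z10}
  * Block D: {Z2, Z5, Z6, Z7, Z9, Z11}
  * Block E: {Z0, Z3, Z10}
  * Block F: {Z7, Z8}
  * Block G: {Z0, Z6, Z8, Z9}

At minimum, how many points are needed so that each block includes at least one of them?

3

Take H = {Z0, Z1, Z7}. Each listed block contains at least one of these, so H is a hitting set of size 3.
No choice of 2 points meets every block, so 3 is the minimum.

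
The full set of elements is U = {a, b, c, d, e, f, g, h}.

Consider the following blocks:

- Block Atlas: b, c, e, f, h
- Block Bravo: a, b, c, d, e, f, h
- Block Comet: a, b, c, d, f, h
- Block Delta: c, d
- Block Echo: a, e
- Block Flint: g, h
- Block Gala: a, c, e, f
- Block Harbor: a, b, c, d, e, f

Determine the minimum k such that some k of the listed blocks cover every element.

Take {Flint, Harbor}. Their union is {a, b, c, d, e, f, g, h}, which is all 8 elements.
No single block has all 8 elements (the largest, Bravo, has 7), so 2 is optimal.

2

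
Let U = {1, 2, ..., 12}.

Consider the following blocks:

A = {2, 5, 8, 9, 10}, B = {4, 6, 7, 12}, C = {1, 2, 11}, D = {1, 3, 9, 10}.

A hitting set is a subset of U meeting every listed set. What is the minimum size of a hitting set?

3

H = {1, 2, 7} meets every block (each contains at least one member of H), and |H| = 3.
No choice of 2 points meets every block, so 3 is the minimum.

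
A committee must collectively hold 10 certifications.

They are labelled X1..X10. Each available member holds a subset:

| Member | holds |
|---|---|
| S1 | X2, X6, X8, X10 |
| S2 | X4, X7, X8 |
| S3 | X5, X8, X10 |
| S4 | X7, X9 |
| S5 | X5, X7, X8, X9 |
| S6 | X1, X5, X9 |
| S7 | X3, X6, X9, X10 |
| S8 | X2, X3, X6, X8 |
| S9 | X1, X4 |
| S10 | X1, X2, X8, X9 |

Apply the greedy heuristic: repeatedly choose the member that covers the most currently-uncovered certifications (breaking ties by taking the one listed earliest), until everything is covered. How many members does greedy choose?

4

Greedy: pick S1 (covers 4 new) → pick S5 (covers 3 new) → pick S9 (covers 2 new) → pick S7 (covers 1 new). Total picks: 4.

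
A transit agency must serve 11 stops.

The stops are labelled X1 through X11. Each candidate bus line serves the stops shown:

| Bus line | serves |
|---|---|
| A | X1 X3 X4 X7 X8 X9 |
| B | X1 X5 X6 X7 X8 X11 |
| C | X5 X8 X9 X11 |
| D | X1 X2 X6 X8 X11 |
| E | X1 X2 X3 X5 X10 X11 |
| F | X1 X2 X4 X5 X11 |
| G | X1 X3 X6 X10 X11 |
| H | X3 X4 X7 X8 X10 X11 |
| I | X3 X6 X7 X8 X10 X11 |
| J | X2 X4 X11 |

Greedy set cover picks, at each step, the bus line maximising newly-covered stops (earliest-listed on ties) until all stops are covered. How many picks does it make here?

Greedy: pick A (covers 6 new) → pick E (covers 4 new) → pick B (covers 1 new). Total picks: 3.

3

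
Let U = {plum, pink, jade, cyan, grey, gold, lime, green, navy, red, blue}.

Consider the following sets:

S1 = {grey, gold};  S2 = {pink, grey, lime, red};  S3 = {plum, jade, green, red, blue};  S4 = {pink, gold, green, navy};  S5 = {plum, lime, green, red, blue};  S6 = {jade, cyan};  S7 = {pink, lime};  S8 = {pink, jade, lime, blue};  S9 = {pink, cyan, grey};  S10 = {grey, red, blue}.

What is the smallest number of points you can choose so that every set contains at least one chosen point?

4

The 4 points {pink, cyan, gold, blue} hit every set.
No choice of 3 points meets every set, so 4 is the minimum.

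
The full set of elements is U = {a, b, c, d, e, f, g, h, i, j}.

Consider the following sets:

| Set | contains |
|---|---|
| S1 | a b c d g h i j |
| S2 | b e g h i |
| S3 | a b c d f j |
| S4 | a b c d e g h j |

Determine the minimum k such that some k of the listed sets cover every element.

S2 and S3 cover everything between them: the union {a, b, c, d, e, f, g, h, i, j} is all of U.
No single set has all 10 elements (the largest, S1, has 8), so 2 is optimal.

2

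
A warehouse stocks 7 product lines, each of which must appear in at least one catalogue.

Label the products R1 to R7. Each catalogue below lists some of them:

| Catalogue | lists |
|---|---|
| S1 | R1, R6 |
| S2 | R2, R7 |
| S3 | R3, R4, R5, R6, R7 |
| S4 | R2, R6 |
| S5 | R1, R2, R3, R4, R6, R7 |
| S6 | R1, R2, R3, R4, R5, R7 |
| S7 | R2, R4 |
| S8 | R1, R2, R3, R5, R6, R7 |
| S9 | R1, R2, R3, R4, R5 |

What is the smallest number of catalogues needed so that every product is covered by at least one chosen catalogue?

S4 and S6 together: S4 ∪ S6 = {R1, R2, R3, R4, R5, R6, R7} — every product is covered.
No single catalogue has all 7 products (the largest, S5, has 6), so 2 is optimal.

2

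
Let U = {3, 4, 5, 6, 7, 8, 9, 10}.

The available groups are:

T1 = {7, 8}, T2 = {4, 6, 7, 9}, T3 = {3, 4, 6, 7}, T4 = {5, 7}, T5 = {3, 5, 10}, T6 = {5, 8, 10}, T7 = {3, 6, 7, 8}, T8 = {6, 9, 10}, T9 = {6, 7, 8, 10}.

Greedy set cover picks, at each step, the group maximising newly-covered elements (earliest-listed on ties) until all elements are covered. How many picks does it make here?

Greedy: pick T2 (covers 4 new) → pick T5 (covers 3 new) → pick T1 (covers 1 new). Total picks: 3.

3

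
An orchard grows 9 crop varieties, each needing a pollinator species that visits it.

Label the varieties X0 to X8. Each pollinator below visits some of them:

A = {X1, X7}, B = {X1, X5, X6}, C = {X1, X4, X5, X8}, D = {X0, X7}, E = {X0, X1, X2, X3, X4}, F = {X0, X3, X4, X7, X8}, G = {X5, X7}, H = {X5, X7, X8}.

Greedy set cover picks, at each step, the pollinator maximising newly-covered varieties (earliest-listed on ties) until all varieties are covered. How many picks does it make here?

Greedy: pick E (covers 5 new) → pick H (covers 3 new) → pick B (covers 1 new). Total picks: 3.

3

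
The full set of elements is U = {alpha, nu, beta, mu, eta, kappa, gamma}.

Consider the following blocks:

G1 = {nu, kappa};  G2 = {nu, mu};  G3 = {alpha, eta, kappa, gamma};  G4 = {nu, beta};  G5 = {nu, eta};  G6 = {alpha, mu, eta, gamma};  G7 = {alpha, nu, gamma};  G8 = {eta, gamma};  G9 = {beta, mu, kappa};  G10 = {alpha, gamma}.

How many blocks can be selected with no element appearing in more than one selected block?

G5, G9, G10 are pairwise disjoint (G5={nu,eta}; G9={beta,mu,kappa}; G10={alpha,gamma}).
Every remaining block overlaps one of these, and no 4 of the listed blocks are pairwise disjoint, so 3 is the maximum.

3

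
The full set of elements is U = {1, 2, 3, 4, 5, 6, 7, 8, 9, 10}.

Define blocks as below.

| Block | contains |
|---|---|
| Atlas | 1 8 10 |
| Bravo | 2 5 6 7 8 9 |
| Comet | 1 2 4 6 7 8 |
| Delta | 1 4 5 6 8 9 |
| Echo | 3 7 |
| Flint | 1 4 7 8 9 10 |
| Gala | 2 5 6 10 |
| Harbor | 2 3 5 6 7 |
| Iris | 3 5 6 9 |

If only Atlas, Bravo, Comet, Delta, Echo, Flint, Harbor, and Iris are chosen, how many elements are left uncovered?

0

Union of Atlas, Bravo, Comet, Delta, Echo, Flint, Harbor, Iris = {1, 2, 3, 4, 5, 6, 7, 8, 9, 10} — that's every element, so 0 are uncovered.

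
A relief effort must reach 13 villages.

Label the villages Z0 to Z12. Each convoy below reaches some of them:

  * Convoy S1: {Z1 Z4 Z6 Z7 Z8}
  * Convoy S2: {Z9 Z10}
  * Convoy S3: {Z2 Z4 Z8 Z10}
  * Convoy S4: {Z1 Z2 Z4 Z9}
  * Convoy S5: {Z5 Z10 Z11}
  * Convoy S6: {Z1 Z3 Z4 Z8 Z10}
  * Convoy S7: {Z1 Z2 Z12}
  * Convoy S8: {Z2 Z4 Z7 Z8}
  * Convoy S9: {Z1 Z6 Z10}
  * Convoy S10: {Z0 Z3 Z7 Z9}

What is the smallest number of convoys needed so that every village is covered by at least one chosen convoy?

4

S1 and S5 and S7 and S10 together: S1 ∪ S5 ∪ S7 ∪ S10 = {Z0, Z1, Z2, Z3, Z4, Z5, Z6, Z7, Z8, Z9, Z10, Z11, Z12} — every village is covered.
Only S10 contains Z0, so S10 is forced; the remaining 9 villages need at least 3 more convoys (each remaining convoy adds at most 4) — so at least 4 convoys are needed, and 4 is optimal.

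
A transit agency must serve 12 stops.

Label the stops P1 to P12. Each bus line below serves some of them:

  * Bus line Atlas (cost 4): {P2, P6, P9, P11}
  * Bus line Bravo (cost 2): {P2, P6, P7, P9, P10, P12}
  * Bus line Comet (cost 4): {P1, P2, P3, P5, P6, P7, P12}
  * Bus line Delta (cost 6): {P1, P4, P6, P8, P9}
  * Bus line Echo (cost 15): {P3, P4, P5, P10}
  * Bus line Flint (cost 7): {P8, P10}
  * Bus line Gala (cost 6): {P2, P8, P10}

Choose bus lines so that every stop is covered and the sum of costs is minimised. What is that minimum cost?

Atlas, Bravo, Comet, Delta together cover every stop (Atlas ∪ Bravo ∪ Comet ∪ Delta = {P1, P2, P3, P4, P5, P6, P7, P8, P9, P10, P11, P12}); total cost 4 + 2 + 4 + 6 = 16.
No covering selection has total cost below 16.

16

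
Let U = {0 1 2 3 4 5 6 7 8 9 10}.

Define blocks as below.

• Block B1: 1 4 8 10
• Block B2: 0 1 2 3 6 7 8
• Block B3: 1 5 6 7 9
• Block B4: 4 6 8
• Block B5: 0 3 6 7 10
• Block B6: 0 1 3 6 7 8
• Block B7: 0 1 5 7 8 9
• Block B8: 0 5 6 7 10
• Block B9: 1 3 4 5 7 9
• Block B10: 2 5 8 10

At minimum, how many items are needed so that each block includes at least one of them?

2

H = {7, 8} meets every block (each contains at least one member of H), and |H| = 2.
No single item lies in every block, so at least 2 are needed and 2 is optimal.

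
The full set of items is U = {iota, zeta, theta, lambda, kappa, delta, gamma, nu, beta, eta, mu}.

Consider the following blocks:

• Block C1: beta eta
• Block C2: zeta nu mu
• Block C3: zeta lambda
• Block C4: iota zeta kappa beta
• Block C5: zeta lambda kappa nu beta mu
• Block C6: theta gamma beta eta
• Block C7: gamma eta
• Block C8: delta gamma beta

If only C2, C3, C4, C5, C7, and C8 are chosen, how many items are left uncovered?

Union of C2, C3, C4, C5, C7, C8 = {iota, zeta, lambda, kappa, delta, gamma, nu, beta, eta, mu}.
Not covered: theta — 1 item.

1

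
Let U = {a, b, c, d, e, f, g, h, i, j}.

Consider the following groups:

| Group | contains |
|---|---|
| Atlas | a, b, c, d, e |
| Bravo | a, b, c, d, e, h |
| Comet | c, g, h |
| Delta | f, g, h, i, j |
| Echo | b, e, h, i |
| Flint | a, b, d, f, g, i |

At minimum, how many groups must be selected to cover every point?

2

Bravo and Delta cover everything between them: the union {a, b, c, d, e, f, g, h, i, j} is all of U.
No single group has all 10 points (the largest, Bravo, has 6), so 2 is optimal.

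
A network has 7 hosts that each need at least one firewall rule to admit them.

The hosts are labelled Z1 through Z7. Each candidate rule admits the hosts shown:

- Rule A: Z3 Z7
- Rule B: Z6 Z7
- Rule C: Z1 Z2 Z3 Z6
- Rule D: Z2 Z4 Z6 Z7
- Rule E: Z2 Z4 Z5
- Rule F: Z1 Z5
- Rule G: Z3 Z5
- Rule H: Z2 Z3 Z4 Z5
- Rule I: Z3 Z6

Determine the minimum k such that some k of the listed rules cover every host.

A and C and H together: A ∪ C ∪ H = {Z1, Z2, Z3, Z4, Z5, Z6, Z7} — every host is covered.
No 2 of the 9 rules cover everything (all 36 combinations miss at least one host), so 3 is optimal.

3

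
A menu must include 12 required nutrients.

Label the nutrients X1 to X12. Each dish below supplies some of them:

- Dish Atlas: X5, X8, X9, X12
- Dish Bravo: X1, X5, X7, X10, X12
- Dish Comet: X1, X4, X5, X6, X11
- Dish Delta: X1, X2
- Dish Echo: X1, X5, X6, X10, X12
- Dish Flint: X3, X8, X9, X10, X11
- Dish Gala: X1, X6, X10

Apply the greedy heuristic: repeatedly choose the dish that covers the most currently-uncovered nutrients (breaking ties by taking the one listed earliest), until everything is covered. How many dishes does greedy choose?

Greedy: pick Bravo (covers 5 new) → pick Flint (covers 4 new) → pick Comet (covers 2 new) → pick Delta (covers 1 new). Total picks: 4.

4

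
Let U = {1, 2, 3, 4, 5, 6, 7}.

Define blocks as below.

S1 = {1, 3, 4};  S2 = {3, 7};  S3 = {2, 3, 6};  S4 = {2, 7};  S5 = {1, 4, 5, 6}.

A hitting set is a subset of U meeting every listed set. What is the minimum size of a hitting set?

H = {2, 3, 5} meets every block (each contains at least one member of H), and |H| = 3.
No choice of 2 points meets every block, so 3 is the minimum.

3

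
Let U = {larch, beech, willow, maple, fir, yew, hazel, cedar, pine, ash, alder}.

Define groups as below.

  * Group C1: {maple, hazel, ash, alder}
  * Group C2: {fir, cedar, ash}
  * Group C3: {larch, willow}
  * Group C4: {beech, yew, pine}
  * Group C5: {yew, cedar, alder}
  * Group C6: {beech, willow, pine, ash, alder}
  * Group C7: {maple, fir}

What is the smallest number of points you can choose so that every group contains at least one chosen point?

4

Take H = {willow, maple, fir, yew}. Each listed group contains at least one of these, so H is a hitting set of size 4.
No choice of 3 points meets every group, so 4 is the minimum.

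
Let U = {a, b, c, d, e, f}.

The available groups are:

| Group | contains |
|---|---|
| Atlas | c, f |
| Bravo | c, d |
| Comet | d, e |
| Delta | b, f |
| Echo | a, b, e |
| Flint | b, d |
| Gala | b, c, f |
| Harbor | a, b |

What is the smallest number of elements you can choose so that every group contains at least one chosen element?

3

Take H = {b, c, d}. Each listed group contains at least one of these, so H is a hitting set of size 3.
The groups Atlas, Comet, Harbor are pairwise disjoint, so any hitting set needs a separate element for each — at least 3. Hence 3 is optimal.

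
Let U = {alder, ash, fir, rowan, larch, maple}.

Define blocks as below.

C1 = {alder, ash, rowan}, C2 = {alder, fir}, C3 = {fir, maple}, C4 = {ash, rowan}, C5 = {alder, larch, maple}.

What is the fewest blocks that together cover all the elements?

C1, C3, and C5 cover everything between them: the union {alder, ash, fir, rowan, larch, maple} is all of U.
Only C5 contains larch, so C5 is forced; the remaining 3 elements need at least 2 more blocks (each remaining block adds at most 2) — so at least 3 blocks are needed, and 3 is optimal.

3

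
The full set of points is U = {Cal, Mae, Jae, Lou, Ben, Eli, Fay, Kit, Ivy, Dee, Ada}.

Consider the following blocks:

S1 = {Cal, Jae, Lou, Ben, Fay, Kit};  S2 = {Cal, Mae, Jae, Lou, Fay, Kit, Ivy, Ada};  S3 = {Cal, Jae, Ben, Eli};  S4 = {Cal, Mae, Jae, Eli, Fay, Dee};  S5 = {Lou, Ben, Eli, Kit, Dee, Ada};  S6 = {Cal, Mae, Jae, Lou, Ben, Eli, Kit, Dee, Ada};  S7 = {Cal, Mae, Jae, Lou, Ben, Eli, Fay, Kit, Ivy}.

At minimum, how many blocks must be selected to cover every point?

Take {S5, S7}. Their union is {Cal, Mae, Jae, Lou, Ben, Eli, Fay, Kit, Ivy, Dee, Ada}, which is all 11 points.
No single block has all 11 points (the largest, S6, has 9), so 2 is optimal.

2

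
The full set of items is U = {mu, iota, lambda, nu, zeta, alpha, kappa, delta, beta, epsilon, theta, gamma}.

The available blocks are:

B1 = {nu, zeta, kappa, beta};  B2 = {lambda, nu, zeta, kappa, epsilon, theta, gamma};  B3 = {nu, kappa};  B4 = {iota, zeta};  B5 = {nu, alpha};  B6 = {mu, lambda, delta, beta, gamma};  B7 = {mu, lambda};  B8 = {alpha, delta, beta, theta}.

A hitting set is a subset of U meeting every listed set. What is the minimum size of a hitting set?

4

Take H = {mu, nu, zeta, beta}. Each listed block contains at least one of these, so H is a hitting set of size 4.
The blocks B3, B4, B7, B8 are pairwise disjoint, so any hitting set needs a separate item for each — at least 4. Hence 4 is optimal.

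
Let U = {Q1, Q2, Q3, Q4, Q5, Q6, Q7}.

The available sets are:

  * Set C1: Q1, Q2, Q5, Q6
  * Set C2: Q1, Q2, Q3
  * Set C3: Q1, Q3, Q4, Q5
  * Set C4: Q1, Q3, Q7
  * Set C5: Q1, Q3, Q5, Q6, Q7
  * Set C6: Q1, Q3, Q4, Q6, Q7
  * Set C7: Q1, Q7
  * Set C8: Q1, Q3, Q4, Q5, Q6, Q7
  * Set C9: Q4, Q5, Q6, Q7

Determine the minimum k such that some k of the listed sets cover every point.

Take {C2, C8}. Their union is {Q1, Q2, Q3, Q4, Q5, Q6, Q7}, which is all 7 points.
No single set has all 7 points (the largest, C8, has 6), so 2 is optimal.

2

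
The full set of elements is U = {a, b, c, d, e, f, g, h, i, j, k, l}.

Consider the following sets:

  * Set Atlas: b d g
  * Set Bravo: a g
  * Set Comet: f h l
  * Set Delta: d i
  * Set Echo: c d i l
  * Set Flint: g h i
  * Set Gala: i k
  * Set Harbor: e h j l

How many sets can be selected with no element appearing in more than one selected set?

3

Bravo, Gala, Harbor are pairwise disjoint (Bravo={a,g}; Gala={i,k}; Harbor={e,h,j,l}).
Every remaining set overlaps one of these, and no 4 of the listed sets are pairwise disjoint, so 3 is the maximum.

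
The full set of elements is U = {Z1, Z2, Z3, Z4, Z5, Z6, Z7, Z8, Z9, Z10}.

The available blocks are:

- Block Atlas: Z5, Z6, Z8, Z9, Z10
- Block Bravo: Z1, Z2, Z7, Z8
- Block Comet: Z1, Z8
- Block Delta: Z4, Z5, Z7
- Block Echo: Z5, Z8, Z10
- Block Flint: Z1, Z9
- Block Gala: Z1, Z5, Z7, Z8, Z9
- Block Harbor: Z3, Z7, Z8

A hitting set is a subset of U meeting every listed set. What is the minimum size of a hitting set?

3

The 3 elements {Z4, Z8, Z9} hit every block.
No choice of 2 elements meets every block, so 3 is the minimum.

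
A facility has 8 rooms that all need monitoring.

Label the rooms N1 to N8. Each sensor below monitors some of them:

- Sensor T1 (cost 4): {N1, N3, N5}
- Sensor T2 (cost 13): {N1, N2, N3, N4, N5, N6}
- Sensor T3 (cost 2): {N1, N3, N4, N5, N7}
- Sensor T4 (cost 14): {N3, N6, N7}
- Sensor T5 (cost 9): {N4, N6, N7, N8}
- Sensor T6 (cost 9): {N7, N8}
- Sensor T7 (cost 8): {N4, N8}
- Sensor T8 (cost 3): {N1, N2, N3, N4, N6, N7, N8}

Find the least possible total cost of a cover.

T3, T8 together cover every room (T3 ∪ T8 = {N1, N2, N3, N4, N5, N6, N7, N8}); total cost 2 + 3 = 5.
No covering selection has total cost below 5.

5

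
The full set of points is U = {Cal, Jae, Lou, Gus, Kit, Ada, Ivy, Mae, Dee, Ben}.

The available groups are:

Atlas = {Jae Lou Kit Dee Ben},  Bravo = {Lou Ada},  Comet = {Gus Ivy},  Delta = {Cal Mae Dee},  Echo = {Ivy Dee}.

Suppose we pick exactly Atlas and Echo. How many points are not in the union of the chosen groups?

Union of Atlas, Echo = {Jae, Lou, Kit, Ivy, Dee, Ben}.
Not covered: Cal, Gus, Ada, Mae — 4 points.

4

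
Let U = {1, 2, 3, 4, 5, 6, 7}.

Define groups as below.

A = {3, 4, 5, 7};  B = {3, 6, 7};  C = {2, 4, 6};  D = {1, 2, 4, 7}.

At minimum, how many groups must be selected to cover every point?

A and C and D together: A ∪ C ∪ D = {1, 2, 3, 4, 5, 6, 7} — every point is covered.
Only D contains 1, so D is forced; the remaining 3 points need at least 2 more groups (each remaining group adds at most 2) — so at least 3 groups are needed, and 3 is optimal.

3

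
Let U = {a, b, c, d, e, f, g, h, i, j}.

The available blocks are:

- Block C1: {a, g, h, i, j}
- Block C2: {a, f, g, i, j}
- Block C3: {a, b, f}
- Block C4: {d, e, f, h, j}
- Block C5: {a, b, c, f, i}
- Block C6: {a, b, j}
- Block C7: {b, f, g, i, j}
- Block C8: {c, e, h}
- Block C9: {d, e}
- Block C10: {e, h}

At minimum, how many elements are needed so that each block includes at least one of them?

3

The 3 elements {a, e, i} hit every block.
No choice of 2 elements meets every block, so 3 is the minimum.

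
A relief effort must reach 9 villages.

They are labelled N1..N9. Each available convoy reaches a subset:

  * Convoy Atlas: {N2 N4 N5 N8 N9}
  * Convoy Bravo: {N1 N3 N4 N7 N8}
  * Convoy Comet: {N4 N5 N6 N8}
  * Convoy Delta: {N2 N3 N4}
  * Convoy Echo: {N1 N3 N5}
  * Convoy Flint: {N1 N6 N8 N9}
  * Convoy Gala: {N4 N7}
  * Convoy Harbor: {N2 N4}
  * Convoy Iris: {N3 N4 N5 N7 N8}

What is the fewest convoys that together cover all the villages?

Take {Atlas, Bravo, Comet}. Their union is {N1, N2, N3, N4, N5, N6, N7, N8, N9}, which is all 9 villages.
No 2 of the 9 convoys cover everything (all 36 combinations miss at least one village), so 3 is optimal.

3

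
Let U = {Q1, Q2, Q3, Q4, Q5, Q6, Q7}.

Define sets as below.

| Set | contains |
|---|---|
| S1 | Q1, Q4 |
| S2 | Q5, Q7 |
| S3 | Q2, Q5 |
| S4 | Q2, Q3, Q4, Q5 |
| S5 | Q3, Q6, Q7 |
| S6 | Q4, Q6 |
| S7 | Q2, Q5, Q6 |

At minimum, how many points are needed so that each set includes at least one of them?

Take H = {Q4, Q5, Q6}. Each listed set contains at least one of these, so H is a hitting set of size 3.
The sets S1, S3, S5 are pairwise disjoint, so any hitting set needs a separate point for each — at least 3. Hence 3 is optimal.

3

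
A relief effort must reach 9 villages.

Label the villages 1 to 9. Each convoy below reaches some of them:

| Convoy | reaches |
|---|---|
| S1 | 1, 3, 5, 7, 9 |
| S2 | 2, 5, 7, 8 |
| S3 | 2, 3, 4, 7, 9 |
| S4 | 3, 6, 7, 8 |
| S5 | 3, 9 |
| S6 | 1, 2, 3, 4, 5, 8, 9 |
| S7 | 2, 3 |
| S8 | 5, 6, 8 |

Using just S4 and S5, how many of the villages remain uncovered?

4

Union of S4, S5 = {3, 6, 7, 8, 9}.
Not covered: 1, 2, 4, 5 — 4 villages.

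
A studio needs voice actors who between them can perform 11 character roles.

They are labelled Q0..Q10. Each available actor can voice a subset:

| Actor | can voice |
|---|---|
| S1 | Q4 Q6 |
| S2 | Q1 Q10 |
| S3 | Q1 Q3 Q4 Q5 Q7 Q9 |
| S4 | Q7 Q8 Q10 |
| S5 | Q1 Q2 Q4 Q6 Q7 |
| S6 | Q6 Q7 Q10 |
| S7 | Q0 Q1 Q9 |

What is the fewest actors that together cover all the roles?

Take {S3, S4, S5, S7}. Their union is {Q0, Q1, Q2, Q3, Q4, Q5, Q6, Q7, Q8, Q9, Q10}, which is all 11 roles.
Only S3 contains Q3, so S3 is forced; the remaining 5 roles need at least 3 more actors (each remaining actor adds at most 2) — so at least 4 actors are needed, and 4 is optimal.

4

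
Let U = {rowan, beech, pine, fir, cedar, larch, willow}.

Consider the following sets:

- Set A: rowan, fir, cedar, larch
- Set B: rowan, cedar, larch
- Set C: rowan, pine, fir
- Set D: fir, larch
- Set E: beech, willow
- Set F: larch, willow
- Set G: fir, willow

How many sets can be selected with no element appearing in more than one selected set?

2

B, E are pairwise disjoint (B={rowan,cedar,larch}; E={beech,willow}).
Every remaining set overlaps one of these, and no 3 of the listed sets are pairwise disjoint, so 2 is the maximum.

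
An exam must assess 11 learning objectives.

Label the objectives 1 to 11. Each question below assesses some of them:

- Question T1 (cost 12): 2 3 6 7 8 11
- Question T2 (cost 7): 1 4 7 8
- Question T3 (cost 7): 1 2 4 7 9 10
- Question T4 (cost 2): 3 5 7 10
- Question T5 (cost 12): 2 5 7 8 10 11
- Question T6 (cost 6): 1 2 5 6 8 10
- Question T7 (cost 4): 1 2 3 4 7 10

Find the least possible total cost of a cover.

T1, T3, T4 together cover every objective (T1 ∪ T3 ∪ T4 = {1, 2, 3, 4, 5, 6, 7, 8, 9, 10, 11}); total cost 12 + 7 + 2 = 21.
The greedy pick T4, T7, T6, T3, T1 costs 31; no covering selection beats 21.

21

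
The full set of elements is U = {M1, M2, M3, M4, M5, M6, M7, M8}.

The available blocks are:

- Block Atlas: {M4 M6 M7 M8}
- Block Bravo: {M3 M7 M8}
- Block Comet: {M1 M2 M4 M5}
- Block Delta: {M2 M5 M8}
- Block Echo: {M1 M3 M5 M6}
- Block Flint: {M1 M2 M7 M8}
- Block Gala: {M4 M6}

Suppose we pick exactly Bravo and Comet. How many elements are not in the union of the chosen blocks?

1

Union of Bravo, Comet = {M1, M2, M3, M4, M5, M7, M8}.
Not covered: M6 — 1 element.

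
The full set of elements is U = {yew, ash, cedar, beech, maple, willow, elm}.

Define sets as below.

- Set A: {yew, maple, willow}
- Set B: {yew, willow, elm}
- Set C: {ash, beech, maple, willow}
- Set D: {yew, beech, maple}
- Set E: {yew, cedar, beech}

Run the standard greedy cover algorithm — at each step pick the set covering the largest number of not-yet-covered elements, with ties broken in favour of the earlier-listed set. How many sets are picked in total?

Greedy: pick C (covers 4 new) → pick B (covers 2 new) → pick E (covers 1 new). Total picks: 3.

3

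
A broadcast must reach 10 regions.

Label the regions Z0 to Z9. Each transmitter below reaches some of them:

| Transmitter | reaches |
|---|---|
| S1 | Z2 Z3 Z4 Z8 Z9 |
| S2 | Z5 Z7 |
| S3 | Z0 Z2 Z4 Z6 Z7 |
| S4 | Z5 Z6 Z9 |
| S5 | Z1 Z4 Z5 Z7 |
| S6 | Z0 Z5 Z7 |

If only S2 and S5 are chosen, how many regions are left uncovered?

6

Union of S2, S5 = {Z1, Z4, Z5, Z7}.
Not covered: Z0, Z2, Z3, Z6, Z8, Z9 — 6 regions.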